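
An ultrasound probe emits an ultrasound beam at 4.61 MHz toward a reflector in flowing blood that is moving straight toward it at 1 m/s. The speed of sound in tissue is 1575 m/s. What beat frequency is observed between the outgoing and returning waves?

At the reflector in flowing blood (a moving observer), f₁ = f₀ · (v + u)/v = 4.61 × 1576/1575 ≈ 4.61293 MHz.
The reflection then acts as a moving source: f₂ = f₁ · v/(v − u) ≈ 4.61586 MHz.
Equivalently f₂ = f₀ · (v + u)/(v − u).
Beat frequency (with f₀ = 4610000 Hz): |f₂ − f₀| = 2u·f₀/(v − u) = 2 × 1 × 4610000/1574 ≈ 5858 Hz.

5858 Hz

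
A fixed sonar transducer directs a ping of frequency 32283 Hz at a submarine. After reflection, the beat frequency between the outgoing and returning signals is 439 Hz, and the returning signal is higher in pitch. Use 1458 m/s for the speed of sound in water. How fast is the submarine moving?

Double Doppler shift off a moving reflector: f₂ = f₀ · (v + u)/(v − u) (u > 0 toward emitter).
Returning signal is higher, so f₂ = f₀ + Δf = 32283 + 439 = 32722 Hz.
Rearranging, u = v · (f₂ − f₀)/(f₂ + f₀) = 1458 × 439/65005 ≈ 9.8 m/s.
So the submarine is moving at 9.8 m/s toward the emitter.

9.8 m/s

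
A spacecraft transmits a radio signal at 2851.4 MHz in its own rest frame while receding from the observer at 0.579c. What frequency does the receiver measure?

Relativistic Doppler for frequency: f' = f₀ · √((1 − β)/(1 + β)).
f' = 2851.4 × √(0.4210/1.5790) = 2851.4 × 0.51636 ≈ 1472.3 MHz.

1472.3 MHz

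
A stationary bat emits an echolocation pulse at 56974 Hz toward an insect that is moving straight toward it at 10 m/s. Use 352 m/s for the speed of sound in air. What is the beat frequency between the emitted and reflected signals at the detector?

3332 Hz

The insect first receives the wave as a moving observer: f₁ = f₀ · (v + u)/v = 56974 × (352 + 10)/352 ≈ 58593 Hz.
On reflection it acts as a source moving toward the stationary detector: f₂ = f₁ · v/(v − u) = 58593 × 352/342 ≈ 60306 Hz.
Beat frequency: |f₂ − f₀| = 2u·f₀/(v − u) = 2 × 10 × 56974/342 ≈ 3332 Hz.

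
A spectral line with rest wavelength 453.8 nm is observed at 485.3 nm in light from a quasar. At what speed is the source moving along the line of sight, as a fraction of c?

λ'/λ₀ = 1.0694 > 1 (redshift), so the source is receding.
λ'/λ₀ = √((1 + β)/(1 − β)) for a receding source ⇒ β = (r² − 1)/(r² + 1) with r = λ'/λ₀.
β = (1.1436 − 1)/(1.1436 + 1) ≈ 0.067.

0.067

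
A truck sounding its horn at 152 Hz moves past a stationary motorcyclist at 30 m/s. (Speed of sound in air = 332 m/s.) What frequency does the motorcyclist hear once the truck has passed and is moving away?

Receding: f₂ = f · v/(v + v_s) = 152 × 332/362 ≈ 139 Hz.

139 Hz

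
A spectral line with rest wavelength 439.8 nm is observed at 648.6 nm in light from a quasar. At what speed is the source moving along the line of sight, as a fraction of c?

0.370c

λ'/λ₀ = 1.4748 > 1 (redshift), so the source is receding.
λ'/λ₀ = √((1 + β)/(1 − β)) for a receding source ⇒ β = (r² − 1)/(r² + 1) with r = λ'/λ₀.
β = (2.1749 − 1)/(2.1749 + 1) ≈ 0.370.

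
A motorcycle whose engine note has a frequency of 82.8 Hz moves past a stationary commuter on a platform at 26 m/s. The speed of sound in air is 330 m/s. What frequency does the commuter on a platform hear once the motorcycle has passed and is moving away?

77 Hz

Receding: f₂ = f · v/(v + v_s) = 82.8 × 330/356 ≈ 77 Hz.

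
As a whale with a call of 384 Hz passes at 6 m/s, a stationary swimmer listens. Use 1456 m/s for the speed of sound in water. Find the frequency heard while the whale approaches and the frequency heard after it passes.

Approaching: f₁ = f · v/(v − v_s) = 384 × 1456/1450 ≈ 386 Hz.
Receding: f₂ = f · v/(v + v_s) = 384 × 1456/1462 ≈ 382 Hz.

386 Hz approaching; 382 Hz receding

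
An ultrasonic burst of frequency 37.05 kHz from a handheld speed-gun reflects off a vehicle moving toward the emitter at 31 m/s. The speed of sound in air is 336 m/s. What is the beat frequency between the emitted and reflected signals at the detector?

7531 Hz

At the vehicle (a moving observer), f₁ = f₀ · (v + u)/v = 37.05 × 367/336 ≈ 40.47 kHz.
On reflection it acts as a source moving toward the stationary detector: f₂ = f₁ · v/(v − u) = 40.47 × 336/305 ≈ 44.58 kHz.
Equivalently f₂ = f₀ · (v + u)/(v − u).
Beat frequency (with f₀ = 37050 Hz): |f₂ − f₀| = 2u·f₀/(v − u) = 2 × 31 × 37050/305 ≈ 7531 Hz.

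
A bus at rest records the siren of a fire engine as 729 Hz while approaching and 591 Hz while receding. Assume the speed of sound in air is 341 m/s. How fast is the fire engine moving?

f₁/f₂ = (v + v_s)/(v − v_s), so v_s = v · (f₁ − f₂)/(f₁ + f₂).
v_s = 341 × (729 − 591)/(729 + 591) = 341 × 138/1320 ≈ 36 m/s.

36 m/s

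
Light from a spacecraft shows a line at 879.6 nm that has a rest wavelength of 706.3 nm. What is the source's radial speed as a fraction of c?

0.216c

λ'/λ₀ = 1.2454 > 1 (redshift), so the source is receding.
λ'/λ₀ = √((1 + β)/(1 − β)) for a receding source ⇒ β = (r² − 1)/(r² + 1) with r = λ'/λ₀.
β = (1.5509 − 1)/(1.5509 + 1) ≈ 0.216.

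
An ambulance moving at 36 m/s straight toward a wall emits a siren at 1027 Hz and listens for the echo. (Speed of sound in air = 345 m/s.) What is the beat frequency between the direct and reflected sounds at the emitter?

239 Hz

The wall receives the sound from a moving source: f₁ = f₀ · v/(v − v_e) = 1027 × 345/309 ≈ 1147 Hz.
On the return leg the ambulance is a moving observer: f₂ = f₁ · (v + v_e)/v = 1147 × 381/345 ≈ 1266 Hz.
Equivalently f₂ = f₀ · (v + v_e)/(v − v_e).
Beat against the emitted tone: |f₂ − f₀| = 2v_e·f₀/(v − v_e) = 2 × 36 × 1027/309 ≈ 239 Hz.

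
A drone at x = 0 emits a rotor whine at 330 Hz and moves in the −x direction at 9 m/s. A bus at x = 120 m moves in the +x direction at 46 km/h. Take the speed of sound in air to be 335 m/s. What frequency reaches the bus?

309 Hz

46 km/h = 12.78 m/s.
The observer lies on the +x side, so the source is heading away from the observer and the observer is heading away from the source.
Both move, so f' = f · (v − v_o)/(v + v_s).
f' = 330 × (335 − 12.78)/(335 + 9) = 330 × 322.22/344 ≈ 309 Hz.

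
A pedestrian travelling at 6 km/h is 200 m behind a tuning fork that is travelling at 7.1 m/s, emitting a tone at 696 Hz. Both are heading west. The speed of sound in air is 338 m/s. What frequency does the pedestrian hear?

685 Hz

6 km/h = 1.667 m/s.
The pedestrian is behind, so the tuning fork is moving away from it while the pedestrian is moving toward the tuning fork.
With source receding and observer approaching, f' = f · (v + v_o)/(v + v_s).
f' = 696 × (338 + 1.667)/(338 + 7.1) = 696 × 339.67/345.1 ≈ 685 Hz.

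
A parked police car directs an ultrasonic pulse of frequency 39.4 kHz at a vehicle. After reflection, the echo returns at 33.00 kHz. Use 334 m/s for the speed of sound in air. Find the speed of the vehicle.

Double Doppler shift off a moving reflector: f₂ = f₀ · (v + u)/(v − u) (u > 0 toward emitter).
Rearranging, u = v · (f₂ − f₀)/(f₂ + f₀) = 334 × -6.40/72.40 ≈ -30 m/s.
So the vehicle is moving at 30 m/s away from the emitter.

30 m/s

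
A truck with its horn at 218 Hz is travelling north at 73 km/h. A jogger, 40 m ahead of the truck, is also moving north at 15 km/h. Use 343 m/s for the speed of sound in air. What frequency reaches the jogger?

73 km/h = 20.28 m/s; 15 km/h = 4.167 m/s.
The jogger is ahead, so the truck is moving toward it while the jogger is moving away from the truck.
With source approaching and observer receding, f' = f · (v − v_o)/(v − v_s).
f' = 218 × (343 − 4.167)/(343 − 20.28) = 218 × 338.83/322.72 ≈ 229 Hz.

229 Hz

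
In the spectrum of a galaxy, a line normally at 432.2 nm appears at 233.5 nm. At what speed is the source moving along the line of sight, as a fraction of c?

λ'/λ₀ = 0.5403 < 1 (blueshift), so the source is approaching.
λ'/λ₀ = √((1 − β)/(1 + β)) for an approaching source ⇒ β = (1 − r²)/(1 + r²) with r = λ'/λ₀.
β = (1 − 0.2919)/(1 + 0.2919) ≈ 0.548.

0.548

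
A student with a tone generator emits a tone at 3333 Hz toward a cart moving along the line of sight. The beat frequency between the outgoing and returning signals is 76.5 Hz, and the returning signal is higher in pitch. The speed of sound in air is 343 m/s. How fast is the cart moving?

Double Doppler shift off a moving reflector: f₂ = f₀ · (v + u)/(v − u) (u > 0 toward emitter).
Returning signal is higher, so f₂ = f₀ + Δf = 3333 + 76.5 = 3409.5 Hz.
Rearranging, u = v · (f₂ − f₀)/(f₂ + f₀) = 343 × 76.5/6742.5 ≈ 3.9 m/s.
So the cart is moving at 3.9 m/s toward the emitter.

3.9 m/s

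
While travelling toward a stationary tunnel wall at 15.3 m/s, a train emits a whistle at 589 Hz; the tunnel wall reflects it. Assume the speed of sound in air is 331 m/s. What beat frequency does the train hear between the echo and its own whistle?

The tunnel wall receives the sound from a moving source: f₁ = f₀ · v/(v − v_e) = 589 × 331/315.7 ≈ 617.5 Hz.
On the return leg the train is a moving observer: f₂ = f₁ · (v + v_e)/v = 617.5 × 346.3/331 ≈ 646.1 Hz.
Beat against the emitted tone: |f₂ − f₀| = 2v_e·f₀/(v − v_e) = 2 × 15.3 × 589/315.7 ≈ 57.1 Hz.

57.1 Hz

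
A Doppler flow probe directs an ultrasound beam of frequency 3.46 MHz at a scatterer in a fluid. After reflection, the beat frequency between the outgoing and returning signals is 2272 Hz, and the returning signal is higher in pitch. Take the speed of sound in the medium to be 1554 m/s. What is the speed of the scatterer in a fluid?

0.51 m/s

Double Doppler shift off a moving reflector: f₂ = f₀ · (v + u)/(v − u) (u > 0 toward emitter).
Returning signal is higher, so f₂ = f₀ + Δf = 3460000 + 2272 = 3462272 Hz.
Rearranging, u = v · (f₂ − f₀)/(f₂ + f₀) = 1554 × 2272/6922272 ≈ 0.51 m/s.
So the scatterer in a fluid is moving at 0.51 m/s toward the emitter.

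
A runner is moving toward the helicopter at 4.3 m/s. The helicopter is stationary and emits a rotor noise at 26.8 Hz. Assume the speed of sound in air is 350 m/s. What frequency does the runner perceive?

27.1 Hz

Only the observer moves, toward the source, so f' = f · (v + v_o)/v.
f' = 26.8 × (350 + 4.3)/350 = 26.8 × 354.3/350 ≈ 27.1 Hz.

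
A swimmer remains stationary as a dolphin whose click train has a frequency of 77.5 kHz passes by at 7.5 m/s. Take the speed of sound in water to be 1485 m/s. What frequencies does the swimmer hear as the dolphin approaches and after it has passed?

Approaching: f₁ = f · v/(v − v_s) = 77.5 × 1485/1477.5 ≈ 77.9 kHz.
Receding: f₂ = f · v/(v + v_s) = 77.5 × 1485/1492.5 ≈ 77.1 kHz.

77.9 kHz approaching; 77.1 kHz receding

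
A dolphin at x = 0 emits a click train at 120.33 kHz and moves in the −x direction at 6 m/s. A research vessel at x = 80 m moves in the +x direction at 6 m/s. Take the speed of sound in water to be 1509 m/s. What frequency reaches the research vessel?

The observer lies on the +x side, so the source is heading away from the observer and the observer is heading away from the source.
General Doppler shift: f' = f · (v − v_o)/(v + v_s).
f' = 120.33 × (1509 − 6)/(1509 + 6) = 120.33 × 1503/1515 ≈ 119.4 kHz.

119.4 kHz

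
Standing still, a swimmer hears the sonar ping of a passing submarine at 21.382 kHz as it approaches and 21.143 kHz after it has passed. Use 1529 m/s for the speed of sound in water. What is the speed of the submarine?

f₁/f₂ = (v + v_s)/(v − v_s), so v_s = v · (f₁ − f₂)/(f₁ + f₂).
v_s = 1529 × (21.382 − 21.143)/(21.382 + 21.143) = 1529 × 0.239/42.525 ≈ 8.6 m/s.

8.6 m/s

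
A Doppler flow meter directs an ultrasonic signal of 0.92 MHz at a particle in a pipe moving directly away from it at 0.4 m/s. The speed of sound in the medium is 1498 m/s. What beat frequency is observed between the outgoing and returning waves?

491 Hz

At the particle in a pipe (a moving observer), f₁ = f₀ · (v − u)/v = 0.92 × 1497.6/1498 ≈ 0.919754 MHz.
On reflection it acts as a source moving away from the stationary detector: f₂ = f₁ · v/(v + u) = 0.919754 × 1498/1498.4 ≈ 0.919509 MHz.
Beat frequency (with f₀ = 920000 Hz): |f₂ − f₀| = 2u·f₀/(v + u) = 2 × 0.4 × 920000/1498.4 ≈ 491 Hz.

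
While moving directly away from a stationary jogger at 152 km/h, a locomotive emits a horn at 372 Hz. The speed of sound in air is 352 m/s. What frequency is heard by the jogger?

332 Hz

152 km/h = 42.22 m/s.
With the source moving away from a stationary observer, f' = f · v/(v + v_s).
f' = 372 × 352/(352 + 42.22) = 372 × 352/394.2 ≈ 332 Hz.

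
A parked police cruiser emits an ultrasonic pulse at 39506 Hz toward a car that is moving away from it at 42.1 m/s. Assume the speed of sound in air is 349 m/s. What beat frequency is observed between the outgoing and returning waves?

8505 Hz

At the car (a moving observer), f₁ = f₀ · (v − u)/v = 39506 × 306.9/349 ≈ 34740 Hz.
The reflection then acts as a moving source: f₂ = f₁ · v/(v + u) ≈ 31001 Hz.
Equivalently f₂ = f₀ · (v − u)/(v + u).
Beat frequency: |f₂ − f₀| = 2u·f₀/(v + u) = 2 × 42.1 × 39506/391.1 ≈ 8505 Hz.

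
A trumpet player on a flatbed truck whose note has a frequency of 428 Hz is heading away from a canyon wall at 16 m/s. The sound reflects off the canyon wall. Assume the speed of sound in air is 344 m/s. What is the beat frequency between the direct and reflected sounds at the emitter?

The canyon wall receives the sound from a moving source: f₁ = f₀ · v/(v + v_e) = 428 × 344/360 ≈ 409.0 Hz.
On the return leg the trumpet player on a flatbed truck is a moving observer: f₂ = f₁ · (v − v_e)/v = 409.0 × 328/344 ≈ 390.0 Hz.
Beat against the emitted tone: |f₂ − f₀| = 2v_e·f₀/(v + v_e) = 2 × 16 × 428/360 ≈ 38.0 Hz.

38.0 Hz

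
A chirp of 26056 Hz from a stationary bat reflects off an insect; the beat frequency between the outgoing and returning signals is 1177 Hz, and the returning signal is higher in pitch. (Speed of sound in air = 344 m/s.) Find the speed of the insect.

7.6 m/s

Double Doppler shift off a moving reflector: f₂ = f₀ · (v + u)/(v − u) (u > 0 toward emitter).
Returning signal is higher, so f₂ = f₀ + Δf = 26056 + 1177 = 27233 Hz.
Rearranging, u = v · (f₂ − f₀)/(f₂ + f₀) = 344 × 1177/53289 ≈ 7.6 m/s.
So the insect is moving at 7.6 m/s toward the emitter.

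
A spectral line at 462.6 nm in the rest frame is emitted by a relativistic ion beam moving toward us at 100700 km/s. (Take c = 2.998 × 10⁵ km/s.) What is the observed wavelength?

326.2 nm

β = v/c = 100700/299800 = 0.3359.
Relativistic Doppler for wavelength: λ' = λ₀ · √((1 − β)/(1 + β)).
λ' = 462.6 × √(0.6641/1.3359) = 462.6 × 0.70507 ≈ 326.2 nm.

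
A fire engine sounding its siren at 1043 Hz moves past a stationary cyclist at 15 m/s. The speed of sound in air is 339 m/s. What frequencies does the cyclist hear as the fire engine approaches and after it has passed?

1091 Hz approaching; 999 Hz receding

Approaching: f₁ = f · v/(v − v_s) = 1043 × 339/324 ≈ 1091 Hz.
Receding: f₂ = f · v/(v + v_s) = 1043 × 339/354 ≈ 999 Hz.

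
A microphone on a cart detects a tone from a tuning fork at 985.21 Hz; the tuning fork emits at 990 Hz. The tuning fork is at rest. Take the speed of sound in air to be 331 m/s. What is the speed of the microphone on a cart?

f' < f, so the microphone on a cart is receding.
f' = f · (v − v_o)/v ⇒ v_o = v · |f'/f − 1|.
v_o = 331 × |985.21/990 − 1| = 331 × 0.004838 ≈ 1.60 m/s.

1.60 m/s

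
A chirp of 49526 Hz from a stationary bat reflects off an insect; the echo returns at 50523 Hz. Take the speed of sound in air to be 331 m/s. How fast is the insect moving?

Double Doppler shift off a moving reflector: f₂ = f₀ · (v + u)/(v − u) (u > 0 toward emitter).
Rearranging, u = v · (f₂ − f₀)/(f₂ + f₀) = 331 × 997/100049 ≈ 3.3 m/s.
So the insect is moving at 3.3 m/s toward the emitter.

3.3 m/s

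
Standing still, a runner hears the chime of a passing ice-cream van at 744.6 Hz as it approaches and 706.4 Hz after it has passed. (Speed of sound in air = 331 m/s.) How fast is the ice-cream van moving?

f₁/f₂ = (v + v_s)/(v − v_s), so v_s = v · (f₁ − f₂)/(f₁ + f₂).
v_s = 331 × (744.6 − 706.4)/(744.6 + 706.4) = 331 × 38.2/1451.0 ≈ 8.7 m/s.

8.7 m/s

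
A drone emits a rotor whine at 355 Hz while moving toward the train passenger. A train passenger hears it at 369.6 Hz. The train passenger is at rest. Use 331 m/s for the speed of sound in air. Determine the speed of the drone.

f' = f · v/(v − v_s) ⇒ v_s = v · |1 − f/f'|.
v_s = 331 × |1 − 355/369.6| = 331 × 0.0395 ≈ 13.1 m/s.

13.1 m/s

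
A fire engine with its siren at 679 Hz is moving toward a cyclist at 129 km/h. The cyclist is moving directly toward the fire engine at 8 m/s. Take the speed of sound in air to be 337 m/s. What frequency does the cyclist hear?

778 Hz

129 km/h = 35.83 m/s.
Both move, so f' = f · (v + v_o)/(v − v_s).
f' = 679 × (337 + 8)/(337 − 35.83) = 679 × 345/301.17 ≈ 778 Hz.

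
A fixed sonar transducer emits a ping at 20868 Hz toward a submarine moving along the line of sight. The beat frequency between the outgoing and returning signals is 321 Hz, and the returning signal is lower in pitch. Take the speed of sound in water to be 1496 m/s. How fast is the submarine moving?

Double Doppler shift off a moving reflector: f₂ = f₀ · (v + u)/(v − u) (u > 0 toward emitter).
Returning signal is lower, so f₂ = f₀ − Δf = 20868 − 321 = 20547 Hz.
Rearranging, u = v · (f₂ − f₀)/(f₂ + f₀) = 1496 × -321/41415 ≈ -11.6 m/s.
So the submarine is moving at 11.6 m/s away from the emitter.

11.6 m/s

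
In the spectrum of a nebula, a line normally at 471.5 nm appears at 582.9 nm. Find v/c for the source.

0.209c

λ'/λ₀ = 1.2363 > 1 (redshift), so the source is receding.
λ'/λ₀ = √((1 + β)/(1 − β)) for a receding source ⇒ β = (r² − 1)/(r² + 1) with r = λ'/λ₀.
β = (1.5284 − 1)/(1.5284 + 1) ≈ 0.209.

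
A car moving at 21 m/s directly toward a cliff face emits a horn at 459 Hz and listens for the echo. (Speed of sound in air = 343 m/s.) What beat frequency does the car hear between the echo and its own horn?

59.9 Hz

The cliff face receives the sound from a moving source: f₁ = f₀ · v/(v − v_e) = 459 × 343/322 ≈ 488.9 Hz.
On the return leg the car is a moving observer: f₂ = f₁ · (v + v_e)/v = 488.9 × 364/343 ≈ 518.9 Hz.
Beat against the emitted tone: |f₂ − f₀| = 2v_e·f₀/(v − v_e) = 2 × 21 × 459/322 ≈ 59.9 Hz.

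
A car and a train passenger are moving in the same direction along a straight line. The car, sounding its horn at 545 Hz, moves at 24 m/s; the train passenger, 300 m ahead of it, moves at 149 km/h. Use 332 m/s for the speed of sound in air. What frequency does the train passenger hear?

149 km/h = 41.39 m/s.
The train passenger is ahead, so the car is moving toward it while the train passenger is moving away from the car.
General Doppler shift: f' = f · (v − v_o)/(v − v_s).
f' = 545 × (332 − 41.39)/(332 − 24) = 545 × 290.61/308 ≈ 514 Hz.

514 Hz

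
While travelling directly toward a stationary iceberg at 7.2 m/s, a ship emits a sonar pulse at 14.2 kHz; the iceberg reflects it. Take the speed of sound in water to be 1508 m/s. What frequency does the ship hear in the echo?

The iceberg receives the sound from a moving source: f₁ = f₀ · v/(v − v_e) = 14.2 × 1508/1500.8 ≈ 14.27 kHz.
On the return leg the ship is a moving observer: f₂ = f₁ · (v + v_e)/v = 14.27 × 1515.2/1508 ≈ 14.34 kHz.
Equivalently f₂ = f₀ · (v + v_e)/(v − v_e).

14.34 kHz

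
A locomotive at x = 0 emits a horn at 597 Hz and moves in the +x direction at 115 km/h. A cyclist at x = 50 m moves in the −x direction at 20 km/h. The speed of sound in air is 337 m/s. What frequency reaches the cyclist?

115 km/h = 31.94 m/s; 20 km/h = 5.556 m/s.
The observer lies on the +x side, so the source is heading toward the observer and the observer is heading toward the source.
With source approaching and observer approaching, f' = f · (v + v_o)/(v − v_s).
f' = 597 × (337 + 5.556)/(337 − 31.94) = 597 × 342.56/305.06 ≈ 670 Hz.

670 Hz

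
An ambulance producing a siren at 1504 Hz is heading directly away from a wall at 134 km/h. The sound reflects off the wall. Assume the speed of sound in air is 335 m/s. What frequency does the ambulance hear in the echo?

1203 Hz

134 km/h = 37.22 m/s.
The wall receives the sound from a moving source: f₁ = f₀ · v/(v + v_e) = 1504 × 335/372.22 ≈ 1354 Hz.
On the return leg the ambulance is a moving observer: f₂ = f₁ · (v − v_e)/v = 1354 × 297.78/335 ≈ 1203 Hz.
Equivalently f₂ = f₀ · (v − v_e)/(v + v_e).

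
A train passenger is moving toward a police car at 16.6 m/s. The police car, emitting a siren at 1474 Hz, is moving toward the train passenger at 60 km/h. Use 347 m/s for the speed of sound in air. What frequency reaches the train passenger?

1622 Hz

60 km/h = 16.67 m/s.
Both move, so f' = f · (v + v_o)/(v − v_s).
f' = 1474 × (347 + 16.6)/(347 − 16.67) = 1474 × 363.6/330.33 ≈ 1622 Hz.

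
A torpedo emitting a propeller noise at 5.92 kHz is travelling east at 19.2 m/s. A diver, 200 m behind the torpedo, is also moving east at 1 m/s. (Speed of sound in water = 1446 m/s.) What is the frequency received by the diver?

5.85 kHz

The diver is behind, so the torpedo is moving away from it while the diver is moving toward the torpedo.
With source receding and observer approaching, f' = f · (v + v_o)/(v + v_s).
f' = 5.92 × (1446 + 1)/(1446 + 19.2) = 5.92 × 1447/1465.2 ≈ 5.85 kHz.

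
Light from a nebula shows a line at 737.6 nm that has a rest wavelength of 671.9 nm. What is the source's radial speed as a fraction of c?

0.093

λ'/λ₀ = 1.0978 > 1 (redshift), so the source is receding.
λ'/λ₀ = √((1 + β)/(1 − β)) for a receding source ⇒ β = (r² − 1)/(r² + 1) with r = λ'/λ₀.
β = (1.2051 − 1)/(1.2051 + 1) ≈ 0.093.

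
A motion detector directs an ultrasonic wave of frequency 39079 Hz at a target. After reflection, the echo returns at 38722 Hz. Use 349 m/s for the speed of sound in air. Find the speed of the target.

1.60 m/s

Double Doppler shift off a moving reflector: f₂ = f₀ · (v + u)/(v − u) (u > 0 toward emitter).
Rearranging, u = v · (f₂ − f₀)/(f₂ + f₀) = 349 × -357/77801 ≈ -1.60 m/s.
So the target is moving at 1.60 m/s away from the emitter.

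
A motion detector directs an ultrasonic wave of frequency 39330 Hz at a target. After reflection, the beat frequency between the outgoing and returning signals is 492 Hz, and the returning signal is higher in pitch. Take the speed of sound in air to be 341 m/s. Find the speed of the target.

Double Doppler shift off a moving reflector: f₂ = f₀ · (v + u)/(v − u) (u > 0 toward emitter).
Returning signal is higher, so f₂ = f₀ + Δf = 39330 + 492 = 39822 Hz.
Rearranging, u = v · (f₂ − f₀)/(f₂ + f₀) = 341 × 492/79152 ≈ 2.12 m/s.
So the target is moving at 2.12 m/s toward the emitter.

2.12 m/s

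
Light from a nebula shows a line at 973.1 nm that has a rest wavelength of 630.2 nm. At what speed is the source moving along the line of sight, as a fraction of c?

0.409

λ'/λ₀ = 1.5441 > 1 (redshift), so the source is receding.
λ'/λ₀ = √((1 + β)/(1 − β)) for a receding source ⇒ β = (r² − 1)/(r² + 1) with r = λ'/λ₀.
β = (2.3843 − 1)/(2.3843 + 1) ≈ 0.409.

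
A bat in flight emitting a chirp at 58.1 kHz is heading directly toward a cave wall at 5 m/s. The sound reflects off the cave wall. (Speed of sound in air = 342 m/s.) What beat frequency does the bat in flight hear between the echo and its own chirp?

1724 Hz

The cave wall receives the sound from a moving source: f₁ = f₀ · v/(v − v_e) = 58.1 × 342/337 ≈ 58.962 kHz.
On the return leg the bat in flight is a moving observer: f₂ = f₁ · (v + v_e)/v = 58.962 × 347/342 ≈ 59.824 kHz.
Equivalently f₂ = f₀ · (v + v_e)/(v − v_e).
Beat against the emitted tone (with f₀ = 58100 Hz): |f₂ − f₀| = 2v_e·f₀/(v − v_e) = 2 × 5 × 58100/337 ≈ 1724 Hz.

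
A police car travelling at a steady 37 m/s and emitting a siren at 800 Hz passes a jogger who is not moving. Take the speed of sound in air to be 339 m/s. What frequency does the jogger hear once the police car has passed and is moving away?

721 Hz

Receding: f₂ = f · v/(v + v_s) = 800 × 339/376 ≈ 721 Hz.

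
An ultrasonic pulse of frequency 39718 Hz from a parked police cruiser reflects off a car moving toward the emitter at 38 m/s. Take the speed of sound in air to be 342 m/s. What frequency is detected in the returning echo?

49648 Hz

At the car (a moving observer), f₁ = f₀ · (v + u)/v = 39718 × 380/342 ≈ 44131 Hz.
On reflection it acts as a source moving toward the stationary detector: f₂ = f₁ · v/(v − u) = 44131 × 342/304 ≈ 49648 Hz.
Equivalently f₂ = f₀ · (v + u)/(v − u).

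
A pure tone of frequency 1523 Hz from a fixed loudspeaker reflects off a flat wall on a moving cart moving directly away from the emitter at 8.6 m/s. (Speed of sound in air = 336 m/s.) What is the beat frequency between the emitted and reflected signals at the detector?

The flat wall on a moving cart first receives the wave as a moving observer: f₁ = f₀ · (v − u)/v = 1523 × (336 − 8.6)/336 ≈ 1484.0 Hz.
On reflection it acts as a source moving away from the stationary detector: f₂ = f₁ · v/(v + u) = 1484.0 × 336/344.6 ≈ 1447.0 Hz.
Equivalently f₂ = f₀ · (v − u)/(v + u).
Beat frequency: |f₂ − f₀| = 2u·f₀/(v + u) = 2 × 8.6 × 1523/344.6 ≈ 76 Hz.

76 Hz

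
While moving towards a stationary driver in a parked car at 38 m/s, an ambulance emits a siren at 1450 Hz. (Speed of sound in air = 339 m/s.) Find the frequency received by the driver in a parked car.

With the source moving toward a stationary observer, f' = f · v/(v − v_s).
f' = 1450 × 339/(339 − 38) = 1450 × 339/301 ≈ 1633 Hz.

1633 Hz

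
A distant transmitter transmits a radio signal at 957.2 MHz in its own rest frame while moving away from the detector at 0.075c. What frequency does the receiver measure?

Relativistic Doppler for frequency: f' = f₀ · √((1 − β)/(1 + β)).
f' = 957.2 × √(0.9250/1.0750) = 957.2 × 0.92761 ≈ 887.9 MHz.

887.9 MHz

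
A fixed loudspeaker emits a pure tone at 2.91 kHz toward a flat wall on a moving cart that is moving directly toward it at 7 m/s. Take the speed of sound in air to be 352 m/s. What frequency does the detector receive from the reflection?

At the flat wall on a moving cart (a moving observer), f₁ = f₀ · (v + u)/v = 2.91 × 359/352 ≈ 2.97 kHz.
On reflection it acts as a source moving toward the stationary detector: f₂ = f₁ · v/(v − u) = 2.97 × 352/345 ≈ 3.03 kHz.

3.03 kHz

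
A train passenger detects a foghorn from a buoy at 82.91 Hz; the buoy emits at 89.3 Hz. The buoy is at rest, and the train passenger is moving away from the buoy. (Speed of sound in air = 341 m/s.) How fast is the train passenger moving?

f' = f · (v − v_o)/v ⇒ v_o = v · |f'/f − 1|.
v_o = 341 × |82.91/89.3 − 1| = 341 × 0.07156 ≈ 24.4 m/s.

24.4 m/s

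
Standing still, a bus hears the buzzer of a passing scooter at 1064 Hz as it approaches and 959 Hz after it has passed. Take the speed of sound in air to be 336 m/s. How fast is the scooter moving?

17.4 m/s

f₁/f₂ = (v + v_s)/(v − v_s), so v_s = v · (f₁ − f₂)/(f₁ + f₂).
v_s = 336 × (1064 − 959)/(1064 + 959) = 336 × 105/2023 ≈ 17.4 m/s.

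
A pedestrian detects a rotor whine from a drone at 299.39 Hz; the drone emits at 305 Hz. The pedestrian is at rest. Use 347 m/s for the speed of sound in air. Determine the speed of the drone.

6.5 m/s

f' < f, so the drone is receding.
f' = f · v/(v + v_s) ⇒ v_s = v · |1 − f/f'|.
v_s = 347 × |1 − 305/299.39| = 347 × 0.01874 ≈ 6.5 m/s.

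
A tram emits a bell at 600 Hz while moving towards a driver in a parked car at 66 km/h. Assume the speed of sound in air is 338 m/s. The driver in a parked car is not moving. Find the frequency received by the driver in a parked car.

634 Hz

66 km/h = 18.33 m/s.
Only the source moves, toward the listener, so f' = f · v/(v − v_s).
f' = 600 × 338/(338 − 18.33) = 600 × 338/319.7 ≈ 634 Hz.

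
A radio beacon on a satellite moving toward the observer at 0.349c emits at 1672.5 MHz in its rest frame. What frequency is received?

Relativistic Doppler for frequency: f' = f₀ · √((1 + β)/(1 − β)).
f' = 1672.5 × √(1.3490/0.6510) = 1672.5 × 1.43951 ≈ 2407.6 MHz.

2407.6 MHz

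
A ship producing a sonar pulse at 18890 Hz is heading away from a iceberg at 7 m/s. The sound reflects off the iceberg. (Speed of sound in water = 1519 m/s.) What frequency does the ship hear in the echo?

18717 Hz

The iceberg receives the sound from a moving source: f₁ = f₀ · v/(v + v_e) = 18890 × 1519/1526 ≈ 18803 Hz.
On the return leg the ship is a moving observer: f₂ = f₁ · (v − v_e)/v = 18803 × 1512/1519 ≈ 18717 Hz.
Equivalently f₂ = f₀ · (v − v_e)/(v + v_e).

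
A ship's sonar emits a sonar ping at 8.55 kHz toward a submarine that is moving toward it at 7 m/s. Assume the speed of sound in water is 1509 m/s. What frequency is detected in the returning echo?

The submarine first receives the wave as a moving observer: f₁ = f₀ · (v + u)/v = 8.55 × (1509 + 7)/1509 ≈ 8.59 kHz.
The reflection then acts as a moving source: f₂ = f₁ · v/(v − u) ≈ 8.63 kHz.
Equivalently f₂ = f₀ · (v + u)/(v − u).

8.63 kHz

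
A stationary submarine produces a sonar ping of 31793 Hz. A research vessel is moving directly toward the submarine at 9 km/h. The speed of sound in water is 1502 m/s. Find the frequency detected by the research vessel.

9 km/h = 2.5 m/s.
Moving observer, stationary source: f' = f · (v + v_o)/v.
f' = 31793 × (1502 + 2.5)/1502 = 31793 × 1504.5/1502 ≈ 31846 Hz.

31846 Hz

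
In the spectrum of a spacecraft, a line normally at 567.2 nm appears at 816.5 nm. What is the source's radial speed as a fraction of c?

0.349

λ'/λ₀ = 1.4395 > 1 (redshift), so the source is receding.
λ'/λ₀ = √((1 + β)/(1 − β)) for a receding source ⇒ β = (r² − 1)/(r² + 1) with r = λ'/λ₀.
β = (2.0722 − 1)/(2.0722 + 1) ≈ 0.349.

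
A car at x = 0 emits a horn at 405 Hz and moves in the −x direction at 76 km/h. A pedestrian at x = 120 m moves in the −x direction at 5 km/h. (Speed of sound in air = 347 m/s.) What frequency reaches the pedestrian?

76 km/h = 21.11 m/s; 5 km/h = 1.389 m/s.
The observer lies on the +x side, so the source is heading away from the observer and the observer is heading toward the source.
With source receding and observer approaching, f' = f · (v + v_o)/(v + v_s).
f' = 405 × (347 + 1.389)/(347 + 21.11) = 405 × 348.39/368.11 ≈ 383 Hz.

383 Hz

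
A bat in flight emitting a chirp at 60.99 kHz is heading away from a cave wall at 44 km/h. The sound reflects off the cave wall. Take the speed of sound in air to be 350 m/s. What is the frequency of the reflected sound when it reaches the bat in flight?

44 km/h = 12.22 m/s.
The cave wall receives the sound from a moving source: f₁ = f₀ · v/(v + v_e) = 60.99 × 350/362.22 ≈ 58.9 kHz.
On the return leg the bat in flight is a moving observer: f₂ = f₁ · (v − v_e)/v = 58.9 × 337.78/350 ≈ 56.9 kHz.

56.9 kHz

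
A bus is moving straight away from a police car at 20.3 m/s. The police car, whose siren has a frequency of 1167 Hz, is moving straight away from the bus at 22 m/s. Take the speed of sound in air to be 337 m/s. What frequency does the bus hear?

1029 Hz

General Doppler shift: f' = f · (v − v_o)/(v + v_s).
f' = 1167 × (337 − 20.3)/(337 + 22) = 1167 × 316.7/359 ≈ 1029 Hz.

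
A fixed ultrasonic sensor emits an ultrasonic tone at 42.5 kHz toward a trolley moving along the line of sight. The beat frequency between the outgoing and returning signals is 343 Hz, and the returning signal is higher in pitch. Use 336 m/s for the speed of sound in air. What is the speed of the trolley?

1.35 m/s

Double Doppler shift off a moving reflector: f₂ = f₀ · (v + u)/(v − u) (u > 0 toward emitter).
Returning signal is higher, so f₂ = f₀ + Δf = 42500 + 343 = 42843 Hz.
Rearranging, u = v · (f₂ − f₀)/(f₂ + f₀) = 336 × 343/85343 ≈ 1.35 m/s.
So the trolley is moving at 1.35 m/s toward the emitter.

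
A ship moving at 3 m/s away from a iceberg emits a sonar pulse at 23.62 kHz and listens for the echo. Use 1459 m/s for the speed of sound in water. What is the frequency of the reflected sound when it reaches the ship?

23.5 kHz

The iceberg receives the sound from a moving source: f₁ = f₀ · v/(v + v_e) = 23.62 × 1459/1462 ≈ 23.6 kHz.
On the return leg the ship is a moving observer: f₂ = f₁ · (v − v_e)/v = 23.6 × 1456/1459 ≈ 23.5 kHz.
Equivalently f₂ = f₀ · (v − v_e)/(v + v_e).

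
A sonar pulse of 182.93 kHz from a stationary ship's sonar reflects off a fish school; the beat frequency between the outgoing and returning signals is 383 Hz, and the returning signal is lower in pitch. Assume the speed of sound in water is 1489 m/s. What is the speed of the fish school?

1.56 m/s

Double Doppler shift off a moving reflector: f₂ = f₀ · (v + u)/(v − u) (u > 0 toward emitter).
Returning signal is lower, so f₂ = f₀ − Δf = 182930 − 383 = 182547 Hz.
Rearranging, u = v · (f₂ − f₀)/(f₂ + f₀) = 1489 × -383/365477 ≈ -1.56 m/s.
So the fish school is moving at 1.56 m/s away from the emitter.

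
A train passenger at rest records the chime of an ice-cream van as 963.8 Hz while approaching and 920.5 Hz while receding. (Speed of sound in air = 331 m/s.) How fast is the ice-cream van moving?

7.6 m/s

f₁/f₂ = (v + v_s)/(v − v_s), so v_s = v · (f₁ − f₂)/(f₁ + f₂).
v_s = 331 × (963.8 − 920.5)/(963.8 + 920.5) = 331 × 43.3/1884.3 ≈ 7.6 m/s.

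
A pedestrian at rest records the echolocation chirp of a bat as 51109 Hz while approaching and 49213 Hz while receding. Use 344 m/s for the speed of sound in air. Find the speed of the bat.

6.5 m/s

f₁/f₂ = (v + v_s)/(v − v_s), so v_s = v · (f₁ − f₂)/(f₁ + f₂).
v_s = 344 × (51109 − 49213)/(51109 + 49213) = 344 × 1896/100322 ≈ 6.5 m/s.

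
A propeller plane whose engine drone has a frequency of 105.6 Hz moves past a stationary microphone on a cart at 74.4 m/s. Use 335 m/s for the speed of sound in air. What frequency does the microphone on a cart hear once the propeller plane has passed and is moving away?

Receding: f₂ = f · v/(v + v_s) = 105.6 × 335/409.4 ≈ 86 Hz.

86 Hz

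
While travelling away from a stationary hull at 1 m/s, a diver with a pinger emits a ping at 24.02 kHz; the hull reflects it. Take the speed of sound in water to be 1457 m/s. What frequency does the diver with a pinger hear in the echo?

The hull receives the sound from a moving source: f₁ = f₀ · v/(v + v_e) = 24.02 × 1457/1458 ≈ 24.0 kHz.
On the return leg the diver with a pinger is a moving observer: f₂ = f₁ · (v − v_e)/v = 24.0 × 1456/1457 ≈ 24.0 kHz.

24.0 kHz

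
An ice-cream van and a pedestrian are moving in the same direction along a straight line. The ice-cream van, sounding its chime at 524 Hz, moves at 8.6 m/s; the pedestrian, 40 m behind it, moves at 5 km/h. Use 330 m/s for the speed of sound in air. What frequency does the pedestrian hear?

513 Hz

5 km/h = 1.389 m/s.
The pedestrian is behind, so the ice-cream van is moving away from it while the pedestrian is moving toward the ice-cream van.
Both move, so f' = f · (v + v_o)/(v + v_s).
f' = 524 × (330 + 1.389)/(330 + 8.6) = 524 × 331.39/338.6 ≈ 513 Hz.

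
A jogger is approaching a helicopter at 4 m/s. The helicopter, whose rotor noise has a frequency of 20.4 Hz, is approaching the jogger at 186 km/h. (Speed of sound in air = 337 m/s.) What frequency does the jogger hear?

186 km/h = 51.67 m/s.
General Doppler shift: f' = f · (v + v_o)/(v − v_s).
f' = 20.4 × (337 + 4)/(337 − 51.67) = 20.4 × 341/285.33 ≈ 24.4 Hz.

24.4 Hz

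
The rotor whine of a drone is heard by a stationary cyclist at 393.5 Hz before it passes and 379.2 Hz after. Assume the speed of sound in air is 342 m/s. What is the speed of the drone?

6.3 m/s

f₁/f₂ = (v + v_s)/(v − v_s), so v_s = v · (f₁ − f₂)/(f₁ + f₂).
v_s = 342 × (393.5 − 379.2)/(393.5 + 379.2) = 342 × 14.3/772.7 ≈ 6.3 m/s.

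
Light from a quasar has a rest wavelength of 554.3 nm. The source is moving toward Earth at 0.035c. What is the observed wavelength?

Relativistic Doppler for wavelength: λ' = λ₀ · √((1 − β)/(1 + β)).
λ' = 554.3 × √(0.9650/1.0350) = 554.3 × 0.96559 ≈ 535.2 nm.

535.2 nm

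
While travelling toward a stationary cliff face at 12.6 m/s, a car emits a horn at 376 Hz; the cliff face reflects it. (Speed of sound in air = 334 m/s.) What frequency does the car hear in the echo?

405 Hz

The cliff face receives the sound from a moving source: f₁ = f₀ · v/(v − v_e) = 376 × 334/321.4 ≈ 391 Hz.
On the return leg the car is a moving observer: f₂ = f₁ · (v + v_e)/v = 391 × 346.6/334 ≈ 405 Hz.
Equivalently f₂ = f₀ · (v + v_e)/(v − v_e).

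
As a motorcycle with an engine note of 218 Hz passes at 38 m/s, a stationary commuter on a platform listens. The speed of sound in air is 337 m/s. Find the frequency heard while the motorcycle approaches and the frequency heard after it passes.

246 Hz approaching; 196 Hz receding

Approaching: f₁ = f · v/(v − v_s) = 218 × 337/299 ≈ 246 Hz.
Receding: f₂ = f · v/(v + v_s) = 218 × 337/375 ≈ 196 Hz.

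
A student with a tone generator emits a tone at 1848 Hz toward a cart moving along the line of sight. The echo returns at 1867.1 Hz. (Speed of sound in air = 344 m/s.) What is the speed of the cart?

1.77 m/s

Double Doppler shift off a moving reflector: f₂ = f₀ · (v + u)/(v − u) (u > 0 toward emitter).
Rearranging, u = v · (f₂ − f₀)/(f₂ + f₀) = 344 × 19.1/3715.1 ≈ 1.77 m/s.
So the cart is moving at 1.77 m/s toward the emitter.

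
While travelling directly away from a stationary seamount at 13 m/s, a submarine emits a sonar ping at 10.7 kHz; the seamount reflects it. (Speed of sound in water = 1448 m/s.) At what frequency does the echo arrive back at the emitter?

The seamount receives the sound from a moving source: f₁ = f₀ · v/(v + v_e) = 10.7 × 1448/1461 ≈ 10.60 kHz.
On the return leg the submarine is a moving observer: f₂ = f₁ · (v − v_e)/v = 10.60 × 1435/1448 ≈ 10.51 kHz.
Equivalently f₂ = f₀ · (v − v_e)/(v + v_e).

10.51 kHz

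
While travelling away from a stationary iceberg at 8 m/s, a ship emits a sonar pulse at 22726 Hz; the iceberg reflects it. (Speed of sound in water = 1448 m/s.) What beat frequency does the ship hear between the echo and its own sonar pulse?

The iceberg receives the sound from a moving source: f₁ = f₀ · v/(v + v_e) = 22726 × 1448/1456 ≈ 22601 Hz.
On the return leg the ship is a moving observer: f₂ = f₁ · (v − v_e)/v = 22601 × 1440/1448 ≈ 22476 Hz.
Beat against the emitted tone: |f₂ − f₀| = 2v_e·f₀/(v + v_e) = 2 × 8 × 22726/1456 ≈ 250 Hz.

250 Hz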